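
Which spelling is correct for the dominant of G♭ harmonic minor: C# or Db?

Db

Each scale degree takes a distinct letter name. Degree 5 of a scale on G must use the letter D.
Db and C# are enharmonically the same pitch, but only Db uses the letter D, so it is the correct spelling here.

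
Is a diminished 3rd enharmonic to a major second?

Yes

A diminished third spans 2 semitones; a major second spans 2.
They are enharmonically equivalent.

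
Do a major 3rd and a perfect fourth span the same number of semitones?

A major third spans 4 semitones; a perfect fourth spans 5.
The spans differ, so they are not enharmonic equivalents.

No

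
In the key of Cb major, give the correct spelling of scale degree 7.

Bb

The Cb major scale runs Cb Db Eb Fb Gb Ab Bb.
Degree 7 is Bb.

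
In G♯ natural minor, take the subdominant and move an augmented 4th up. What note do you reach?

F##

The subdominant of G# natural minor is C#.
An augmented fourth (6 semitones) above C# lands on the letter F, giving F##.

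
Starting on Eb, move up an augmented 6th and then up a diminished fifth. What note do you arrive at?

G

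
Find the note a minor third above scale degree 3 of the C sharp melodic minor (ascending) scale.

Scale degree 3 of C# melodic minor (ascending) is E.
A minor third (3 semitones) above E lands on the letter G, giving G.

G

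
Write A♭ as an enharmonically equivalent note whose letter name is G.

Plain G sits 1 semitone below Ab, so on the letter G the same pitch needs a sharp: G#.

G#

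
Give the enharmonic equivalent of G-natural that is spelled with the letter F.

F##

Plain F sits 2 semitones below G, so on the letter F the same pitch needs a double sharp: F##.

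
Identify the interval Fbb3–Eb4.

augmented seventh

The letter names run F→E, a span of 6 letter steps, so the interval is some kind of seventh.
Fbb to Eb is 12 semitones. A major seventh is 11, so 12 makes it augmented.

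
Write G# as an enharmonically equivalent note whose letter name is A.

Plain A sits 1 semitone above G#, so on the letter A the same pitch needs a flat: Ab.

Ab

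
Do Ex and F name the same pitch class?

Two spellings are enharmonically equivalent only if they share a pitch class.
Here E## → 6, F → 5; 5 ≠ 6, so they are not.

No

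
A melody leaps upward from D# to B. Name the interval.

minor sixth

The letter names run D→B, a span of 5 letter steps, so the interval is some kind of sixth.
D# to B is 8 semitones. A major sixth is 9, so 8 makes it minor.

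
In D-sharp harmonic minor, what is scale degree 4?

The D# harmonic minor scale runs D# E# F# G# A# B C##.
Degree 4 is G#.

G#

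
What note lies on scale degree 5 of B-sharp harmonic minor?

F##

The B# harmonic minor scale runs B# C## D# E# F## G# A##.
Degree 5 is F##.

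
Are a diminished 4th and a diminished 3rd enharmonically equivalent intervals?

A diminished fourth spans 4 semitones; a diminished third spans 2.
The spans differ, so they are not enharmonic equivalents.

No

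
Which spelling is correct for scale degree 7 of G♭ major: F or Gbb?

Each scale degree takes a distinct letter name. Degree 7 of a scale on G must use the letter F.
F and Gbb are enharmonically the same pitch, but only F uses the letter F, so it is the correct spelling here.

F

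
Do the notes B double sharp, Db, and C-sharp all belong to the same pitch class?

B## = pitch class 1 and Db = pitch class 1 and C# = pitch class 1 — the same pitch class, so they are enharmonic equivalents.

Yes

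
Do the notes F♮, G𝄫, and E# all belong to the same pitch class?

Yes

F is pitch class 5; Gbb is pitch class 5; E# is pitch class 5.
All spellings map to pitch class 5, so they are enharmonically equivalent.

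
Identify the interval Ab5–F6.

The letter names run A→F, a span of 5 letter steps, so the interval is some kind of sixth.
Ab to F is 9 semitones. A major sixth is 9, so 9 makes it major.

major sixth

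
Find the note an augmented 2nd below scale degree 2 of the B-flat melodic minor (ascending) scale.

Bbb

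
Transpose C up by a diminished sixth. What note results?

Abb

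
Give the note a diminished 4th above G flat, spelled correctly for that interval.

Cbb

G up a perfect fourth is C, so the target letter is C.
From Gb, a diminished fourth is 4 semitones up: Cbb.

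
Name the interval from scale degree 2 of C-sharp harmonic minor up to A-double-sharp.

augmented fifth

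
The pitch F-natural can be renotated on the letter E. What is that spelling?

E#

Plain E sits 1 semitone below F, so on the letter E the same pitch needs a sharp: E#.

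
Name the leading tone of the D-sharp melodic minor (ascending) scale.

C##

Degree 7 takes the letter 6 steps above D, which is C.
In melodic minor (ascending), degree 7 sits 11 semitones above the tonic. D# + 11 semitones is pitch class 2, spelled on C as C##.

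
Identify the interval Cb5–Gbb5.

The letter names run C→G, a span of 4 letter steps, so the interval is some kind of fifth.
Cb to Gbb is 6 semitones. A perfect fifth is 7, so 6 makes it diminished.

diminished fifth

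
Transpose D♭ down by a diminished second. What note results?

A second below D lands on the letter C.
A diminished second spans 0 semitones, so Db moves to pitch class 1. On the letter C that is C#.

C#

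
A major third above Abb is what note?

Cb

A up a major third is C#, so the target letter is C.
From Abb, a major third is 4 semitones up: Cb.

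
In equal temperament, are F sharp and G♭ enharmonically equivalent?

Yes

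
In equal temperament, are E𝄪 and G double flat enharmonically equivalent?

E## is pitch class 6; Gbb is pitch class 5.
The pitch classes differ (6 vs. 5), so they are not enharmonic equivalents.

No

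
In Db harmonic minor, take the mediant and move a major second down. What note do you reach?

The mediant of Db harmonic minor is Fb.
A major second (2 semitones) below Fb lands on the letter E, giving Ebb.

Ebb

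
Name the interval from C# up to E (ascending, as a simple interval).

minor third

Counting letters C–D–E gives a third.
C#→E = 3 semitones, 1 narrower than the major third (4), so minor.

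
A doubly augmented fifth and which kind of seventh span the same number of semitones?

diminished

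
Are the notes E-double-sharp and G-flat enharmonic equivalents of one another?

Yes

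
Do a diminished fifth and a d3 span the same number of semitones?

No

A diminished fifth spans 6 semitones; a diminished third spans 2.
The spans differ, so they are not enharmonic equivalents.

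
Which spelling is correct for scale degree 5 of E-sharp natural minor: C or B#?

B#

Each scale degree takes a distinct letter name. Degree 5 of a scale on E must use the letter B.
B# and C are enharmonically the same pitch, but only B# uses the letter B, so it is the correct spelling here.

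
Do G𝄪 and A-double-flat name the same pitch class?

No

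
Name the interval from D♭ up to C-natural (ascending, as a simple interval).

major seventh

Counting letters D–E–F–G–A–B–C gives a seventh.
Db→C = 11 semitones, exactly the major seventh.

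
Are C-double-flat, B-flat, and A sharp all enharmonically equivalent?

Yes

Cbb is pitch class 10; Bb is pitch class 10; A# is pitch class 10.
All spellings map to pitch class 10, so they are enharmonically equivalent.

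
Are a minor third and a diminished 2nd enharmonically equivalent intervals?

A minor third spans 3 semitones; a diminished second spans 0.
The spans differ, so they are not enharmonic equivalents.

No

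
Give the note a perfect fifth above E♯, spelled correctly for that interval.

E up a perfect fifth is B, so the target letter is B.
From E#, a perfect fifth is 7 semitones up: B#.

B#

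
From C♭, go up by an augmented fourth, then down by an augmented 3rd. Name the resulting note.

Dbb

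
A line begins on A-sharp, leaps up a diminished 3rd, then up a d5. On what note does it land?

A diminished third up from A# is C (letter C, 2 semitones up).
A diminished fifth up from C is Gb (letter G, 6 semitones up).

Gb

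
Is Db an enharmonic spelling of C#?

Yes

Db is pitch class 1; C# is pitch class 1.
All spellings map to pitch class 1, so they are enharmonically equivalent.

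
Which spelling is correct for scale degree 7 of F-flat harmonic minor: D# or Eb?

Eb

Each scale degree takes a distinct letter name. Degree 7 of a scale on F must use the letter E.
Eb and D# are enharmonically the same pitch, but only Eb uses the letter E, so it is the correct spelling here.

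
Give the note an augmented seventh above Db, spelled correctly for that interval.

C#

D up a major seventh is C#, so the target letter is C.
From Db, an augmented seventh is 12 semitones up: C#.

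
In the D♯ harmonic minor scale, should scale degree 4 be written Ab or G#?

Each scale degree takes a distinct letter name. Degree 4 of a scale on D must use the letter G.
G# and Ab are enharmonically the same pitch, but only G# uses the letter G, so it is the correct spelling here.

G#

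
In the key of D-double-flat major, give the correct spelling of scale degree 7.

The Dbb major scale runs Dbb Ebb Fb Gbb Abb Bbb Cb.
Degree 7 is Cb.

Cb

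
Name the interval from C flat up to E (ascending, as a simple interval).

augmented third

Counting letters C–D–E gives a third.
Cb→E = 5 semitones, 1 wider than the major third (4), so augmented.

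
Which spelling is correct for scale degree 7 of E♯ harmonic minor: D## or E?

Each scale degree takes a distinct letter name. Degree 7 of a scale on E must use the letter D.
D## and E are enharmonically the same pitch, but only D## uses the letter D, so it is the correct spelling here.

D##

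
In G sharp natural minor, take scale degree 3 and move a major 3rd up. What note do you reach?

Scale degree 3 of G# natural minor is B.
A major third (4 semitones) above B lands on the letter D, giving D#.

D#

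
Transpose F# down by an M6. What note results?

A

A sixth below F lands on the letter A.
A major sixth spans 9 semitones, so F# moves to pitch class 9. On the letter A that is A.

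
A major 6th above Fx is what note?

D##

F up a major sixth is D, so the target letter is D.
From F##, a major sixth is 9 semitones up: D##.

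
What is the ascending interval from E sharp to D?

Counting letters E–F–G–A–B–C–D gives a seventh.
E#→D = 9 semitones, 2 narrower than the major seventh (11), so diminished.

diminished seventh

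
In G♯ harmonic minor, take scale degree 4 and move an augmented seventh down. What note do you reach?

Scale degree 4 of G# harmonic minor is C#.
An augmented seventh (12 semitones) below C# lands on the letter D, giving Db.

Db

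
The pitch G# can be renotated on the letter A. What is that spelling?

Ab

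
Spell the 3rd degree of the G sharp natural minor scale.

B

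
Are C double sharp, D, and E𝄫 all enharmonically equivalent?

C## is pitch class 2; D is pitch class 2; Ebb is pitch class 2.
All spellings map to pitch class 2, so they are enharmonically equivalent.

Yes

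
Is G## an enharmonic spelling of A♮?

G## = pitch class 9 and A = pitch class 9 — the same pitch class, so they are enharmonic equivalents.

Yes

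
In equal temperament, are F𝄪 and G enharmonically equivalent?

Yes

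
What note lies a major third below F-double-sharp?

D#

F down a major third is Db, so the target letter is D.
From F##, a major third is 4 semitones down: D#.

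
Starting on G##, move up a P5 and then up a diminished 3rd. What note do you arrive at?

A perfect fifth up from G## is D## (letter D, 7 semitones up).
A diminished third up from D## is F# (letter F, 2 semitones up).

F#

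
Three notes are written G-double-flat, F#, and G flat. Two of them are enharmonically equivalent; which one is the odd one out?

Gbb

In 12-tone equal temperament, enharmonic equivalents share a pitch class. Gbb is pitch class 5; F# is pitch class 6; Gb is pitch class 6.
F# and Gb share pitch class 6, while Gbb is pitch class 5.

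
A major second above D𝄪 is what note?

E##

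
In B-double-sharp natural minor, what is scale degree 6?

G##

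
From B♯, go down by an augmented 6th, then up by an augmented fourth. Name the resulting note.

An augmented sixth down from B# is D (letter D, 10 semitones down).
An augmented fourth up from D is G# (letter G, 6 semitones up).

G#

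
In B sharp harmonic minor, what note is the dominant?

F##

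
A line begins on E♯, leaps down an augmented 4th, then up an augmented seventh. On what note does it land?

A##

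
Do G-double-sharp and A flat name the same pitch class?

Two spellings are enharmonically equivalent only if they share a pitch class.
Here G## → 9, Ab → 8; 8 ≠ 9, so they are not.

No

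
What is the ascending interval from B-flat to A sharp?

augmented seventh

Counting letters B–C–D–E–F–G–A gives a seventh.
Bb→A# = 12 semitones, 1 wider than the major seventh (11), so augmented.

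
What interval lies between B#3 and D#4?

minor third

The letter names run B→D, a span of 2 letter steps, so the interval is some kind of third.
B# to D# is 3 semitones. A major third is 4, so 3 makes it minor.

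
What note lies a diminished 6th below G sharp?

A sixth below G lands on the letter B.
A diminished sixth spans 7 semitones, so G# moves to pitch class 1. On the letter B that is B##.

B##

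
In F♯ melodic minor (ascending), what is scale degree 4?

B

Degree 4 takes the letter 3 steps above F, which is B.
In melodic minor (ascending), degree 4 sits 5 semitones above the tonic. F# + 5 semitones is pitch class 11, spelled on B as B.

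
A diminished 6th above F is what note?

A sixth above F lands on the letter D.
A diminished sixth spans 7 semitones, so F moves to pitch class 0. On the letter D that is Dbb.

Dbb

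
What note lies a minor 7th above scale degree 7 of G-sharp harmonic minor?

E#

Scale degree 7 of G# harmonic minor is F##.
A minor seventh (10 semitones) above F## lands on the letter E, giving E#.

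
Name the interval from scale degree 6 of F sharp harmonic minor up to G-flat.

Scale degree 6 of F# harmonic minor is D.
D up to Gb: letters D→G make it a fourth; 4 semitones makes it diminished.

diminished fourth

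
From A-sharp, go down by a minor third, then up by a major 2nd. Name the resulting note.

G##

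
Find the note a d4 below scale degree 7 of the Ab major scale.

D#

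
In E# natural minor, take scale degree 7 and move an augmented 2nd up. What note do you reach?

E##

Scale degree 7 of E# natural minor is D#.
An augmented second (3 semitones) above D# lands on the letter E, giving E##.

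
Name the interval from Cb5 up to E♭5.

major third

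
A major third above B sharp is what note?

D##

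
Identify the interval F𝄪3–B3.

diminished fourth

Counting letters F–G–A–B gives a fourth.
F##→B = 4 semitones, 1 narrower than the perfect fourth (5), so diminished.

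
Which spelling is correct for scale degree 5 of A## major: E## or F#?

Each scale degree takes a distinct letter name. Degree 5 of a scale on A must use the letter E.
E## and F# are enharmonically the same pitch, but only E## uses the letter E, so it is the correct spelling here.

E##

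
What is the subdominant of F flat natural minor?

The Fb natural minor scale runs Fb Gb Abb Bbb Cb Dbb Ebb.
Degree 4 is Bbb.

Bbb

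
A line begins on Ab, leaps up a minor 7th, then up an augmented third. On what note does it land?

B

A minor seventh up from Ab is Gb (letter G, 10 semitones up).
An augmented third up from Gb is B (letter B, 5 semitones up).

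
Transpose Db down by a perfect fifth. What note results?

Gb

D down a perfect fifth is G, so the target letter is G.
From Db, a perfect fifth is 7 semitones down: Gb.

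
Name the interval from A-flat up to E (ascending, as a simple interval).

Counting letters A–B–C–D–E gives a fifth.
Ab→E = 8 semitones, 1 wider than the perfect fifth (7), so augmented.

augmented fifth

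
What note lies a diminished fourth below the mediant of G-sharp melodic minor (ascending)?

The mediant of G# melodic minor (ascending) is B.
A diminished fourth (4 semitones) below B lands on the letter F, giving F##.

F##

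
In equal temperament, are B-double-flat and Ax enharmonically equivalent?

Two spellings are enharmonically equivalent only if they share a pitch class.
Here Bbb → 9, A## → 11; 9 ≠ 11, so they are not.

No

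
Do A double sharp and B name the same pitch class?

Yes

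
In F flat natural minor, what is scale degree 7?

The Fb natural minor scale runs Fb Gb Abb Bbb Cb Dbb Ebb.
Degree 7 is Ebb.

Ebb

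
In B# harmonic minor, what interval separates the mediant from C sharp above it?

The mediant of B# harmonic minor is D#.
D# up to C#: letters D→C make it a seventh; 10 semitones makes it minor.

minor seventh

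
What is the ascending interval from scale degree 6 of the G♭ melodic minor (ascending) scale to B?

Scale degree 6 of Gb melodic minor (ascending) is Eb.
Eb up to B: letters E→B make it a fifth; 8 semitones makes it augmented.

augmented fifth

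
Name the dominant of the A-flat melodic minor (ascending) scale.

The Ab melodic minor (ascending) scale runs Ab Bb Cb Db Eb F G.
Degree 5 is Eb.

Eb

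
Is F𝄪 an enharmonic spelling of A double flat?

Yes

F## is pitch class 7; Abb is pitch class 7.
All spellings map to pitch class 7, so they are enharmonically equivalent.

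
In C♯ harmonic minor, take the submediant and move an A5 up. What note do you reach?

E#

The submediant of C# harmonic minor is A.
An augmented fifth (8 semitones) above A lands on the letter E, giving E#.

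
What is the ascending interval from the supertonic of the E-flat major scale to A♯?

The supertonic of Eb major is F.
F up to A#: letters F→A make it a third; 5 semitones makes it augmented.

augmented third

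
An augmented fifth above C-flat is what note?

A fifth above C lands on the letter G.
An augmented fifth spans 8 semitones, so Cb moves to pitch class 7. On the letter G that is G.

G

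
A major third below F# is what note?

D

A third below F lands on the letter D.
A major third spans 4 semitones, so F# moves to pitch class 2. On the letter D that is D.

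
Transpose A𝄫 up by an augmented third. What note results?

C

A third above A lands on the letter C.
An augmented third spans 5 semitones, so Abb moves to pitch class 0. On the letter C that is C.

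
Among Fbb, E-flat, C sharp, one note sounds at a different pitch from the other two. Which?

In 12-tone equal temperament, enharmonic equivalents share a pitch class. Fbb is pitch class 3; Eb is pitch class 3; C# is pitch class 1.
Fbb and Eb share pitch class 3, while C# is pitch class 1.

C#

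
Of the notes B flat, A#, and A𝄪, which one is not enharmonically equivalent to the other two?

In 12-tone equal temperament, enharmonic equivalents share a pitch class. Bb is pitch class 10; A# is pitch class 10; A## is pitch class 11.
Bb and A# share pitch class 10, while A## is pitch class 11.

A##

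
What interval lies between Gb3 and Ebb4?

Counting letters G–A–B–C–D–E gives a sixth.
Gb→Ebb = 8 semitones, 1 narrower than the major sixth (9), so minor.

minor sixth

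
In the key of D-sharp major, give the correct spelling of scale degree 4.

G#

The D# major scale runs D# E# F## G# A# B# C##.
Degree 4 is G#.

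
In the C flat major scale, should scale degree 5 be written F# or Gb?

Each scale degree takes a distinct letter name. Degree 5 of a scale on C must use the letter G.
Gb and F# are enharmonically the same pitch, but only Gb uses the letter G, so it is the correct spelling here.

Gb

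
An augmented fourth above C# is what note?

F##

C up a perfect fourth is F, so the target letter is F.
From C#, an augmented fourth is 6 semitones up: F##.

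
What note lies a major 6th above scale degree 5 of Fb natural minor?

Scale degree 5 of Fb natural minor is Cb.
A major sixth (9 semitones) above Cb lands on the letter A, giving Ab.

Ab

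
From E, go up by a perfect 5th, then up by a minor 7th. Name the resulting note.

A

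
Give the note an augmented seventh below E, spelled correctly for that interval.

E down a major seventh is F, so the target letter is F.
From E, an augmented seventh is 12 semitones down: Fb.

Fb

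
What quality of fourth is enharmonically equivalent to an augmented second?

An augmented second spans 3 semitones.
A fourth spanning 3 semitones is doubly diminished (the perfect fourth is 5).

doubly diminished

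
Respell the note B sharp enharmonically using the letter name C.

C

Plain C sits at the same pitch as B#, so on the letter C the same pitch needs a natural: C.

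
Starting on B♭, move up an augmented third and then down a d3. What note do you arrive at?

B##

An augmented third up from Bb is D# (letter D, 5 semitones up).
A diminished third down from D# is B## (letter B, 2 semitones down).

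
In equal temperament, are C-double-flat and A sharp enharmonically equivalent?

Yes

Cbb = pitch class 10 and A# = pitch class 10 — the same pitch class, so they are enharmonic equivalents.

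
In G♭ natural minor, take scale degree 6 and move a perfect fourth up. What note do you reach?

Scale degree 6 of Gb natural minor is Ebb.
A perfect fourth (5 semitones) above Ebb lands on the letter A, giving Abb.

Abb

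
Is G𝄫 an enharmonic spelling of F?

Yes

Gbb is pitch class 5; F is pitch class 5.
All spellings map to pitch class 5, so they are enharmonically equivalent.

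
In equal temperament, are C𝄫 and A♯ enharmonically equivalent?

Yes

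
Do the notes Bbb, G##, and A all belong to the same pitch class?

Bbb = pitch class 9 and G## = pitch class 9 and A = pitch class 9 — the same pitch class, so they are enharmonic equivalents.

Yes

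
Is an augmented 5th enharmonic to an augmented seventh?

An augmented fifth spans 8 semitones; an augmented seventh spans 12.
The spans differ, so they are not enharmonic equivalents.

No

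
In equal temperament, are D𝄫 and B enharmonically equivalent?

No

Two spellings are enharmonically equivalent only if they share a pitch class.
Here Dbb → 0, B → 11; 0 ≠ 11, so they are not.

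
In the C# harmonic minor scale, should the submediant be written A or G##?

A

Each scale degree takes a distinct letter name. Degree 6 of a scale on C must use the letter A.
A and G## are enharmonically the same pitch, but only A uses the letter A, so it is the correct spelling here.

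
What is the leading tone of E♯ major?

D##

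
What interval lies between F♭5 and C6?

augmented fifth

The letter names run F→C, a span of 4 letter steps, so the interval is some kind of fifth.
Fb to C is 8 semitones. A perfect fifth is 7, so 8 makes it augmented.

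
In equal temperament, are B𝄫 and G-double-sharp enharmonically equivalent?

Bbb = pitch class 9 and G## = pitch class 9 — the same pitch class, so they are enharmonic equivalents.

Yes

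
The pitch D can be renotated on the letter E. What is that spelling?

Ebb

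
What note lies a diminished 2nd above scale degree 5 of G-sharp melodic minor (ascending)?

Eb

Scale degree 5 of G# melodic minor (ascending) is D#.
A diminished second (0 semitones) above D# lands on the letter E, giving Eb.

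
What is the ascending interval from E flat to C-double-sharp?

Counting letters E–F–G–A–B–C gives a sixth.
Eb→C## = 11 semitones, 2 wider than the major sixth (9), so doubly augmented.

doubly augmented sixth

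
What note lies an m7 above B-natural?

B up a major seventh is A#, so the target letter is A.
From B, a minor seventh is 10 semitones up: A.

A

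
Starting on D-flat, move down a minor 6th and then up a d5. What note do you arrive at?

Cb

A minor sixth down from Db is F (letter F, 8 semitones down).
A diminished fifth up from F is Cb (letter C, 6 semitones up).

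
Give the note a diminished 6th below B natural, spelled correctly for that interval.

A sixth below B lands on the letter D.
A diminished sixth spans 7 semitones, so B moves to pitch class 4. On the letter D that is D##.

D##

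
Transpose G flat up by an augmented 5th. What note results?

A fifth above G lands on the letter D.
An augmented fifth spans 8 semitones, so Gb moves to pitch class 2. On the letter D that is D.

D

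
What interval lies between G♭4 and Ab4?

Counting letters G–A gives a second.
Gb→Ab = 2 semitones, exactly the major second.

major second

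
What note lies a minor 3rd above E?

A third above E lands on the letter G.
A minor third spans 3 semitones, so E moves to pitch class 7. On the letter G that is G.

G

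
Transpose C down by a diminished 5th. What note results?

F#

A fifth below C lands on the letter F.
A diminished fifth spans 6 semitones, so C moves to pitch class 6. On the letter F that is F#.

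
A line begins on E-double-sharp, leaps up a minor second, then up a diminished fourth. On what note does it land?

B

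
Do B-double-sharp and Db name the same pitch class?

B## is pitch class 1; Db is pitch class 1.
All spellings map to pitch class 1, so they are enharmonically equivalent.

Yes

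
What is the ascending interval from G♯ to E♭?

diminished sixth

The letter names run G→E, a span of 5 letter steps, so the interval is some kind of sixth.
G# to Eb is 7 semitones. A major sixth is 9, so 7 makes it diminished.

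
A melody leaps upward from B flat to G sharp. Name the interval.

augmented sixth

The letter names run B→G, a span of 5 letter steps, so the interval is some kind of sixth.
Bb to G# is 10 semitones. A major sixth is 9, so 10 makes it augmented.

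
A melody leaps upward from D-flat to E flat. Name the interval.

Counting letters D–E gives a second.
Db→Eb = 2 semitones, exactly the major second.

major second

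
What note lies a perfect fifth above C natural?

C up a perfect fifth is G, so the target letter is G.
From C, a perfect fifth is 7 semitones up: G.

G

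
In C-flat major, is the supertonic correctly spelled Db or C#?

Db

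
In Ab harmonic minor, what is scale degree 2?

Degree 2 takes the letter 1 step above A, which is B.
In harmonic minor, degree 2 sits 2 semitones above the tonic. Ab + 2 semitones is pitch class 10, spelled on B as Bb.

Bb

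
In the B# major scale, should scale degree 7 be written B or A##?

Each scale degree takes a distinct letter name. Degree 7 of a scale on B must use the letter A.
A## and B are enharmonically the same pitch, but only A## uses the letter A, so it is the correct spelling here.

A##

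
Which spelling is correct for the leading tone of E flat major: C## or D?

D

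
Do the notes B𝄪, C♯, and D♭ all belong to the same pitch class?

B## is pitch class 1; C# is pitch class 1; Db is pitch class 1.
All spellings map to pitch class 1, so they are enharmonically equivalent.

Yes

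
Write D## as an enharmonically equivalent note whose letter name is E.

E

D## is pitch class 4. The letter E alone is pitch class 4.
Pitch class 4 on E needs no accidental: E.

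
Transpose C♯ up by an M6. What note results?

A#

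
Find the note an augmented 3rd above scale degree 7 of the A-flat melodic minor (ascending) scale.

B#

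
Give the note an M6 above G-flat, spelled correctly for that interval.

Eb

G up a major sixth is E, so the target letter is E.
From Gb, a major sixth is 9 semitones up: Eb.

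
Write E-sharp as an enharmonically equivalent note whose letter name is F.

Plain F sits at the same pitch as E#, so on the letter F the same pitch needs a natural: F.

F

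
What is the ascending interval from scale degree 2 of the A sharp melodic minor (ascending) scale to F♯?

diminished fifth

Scale degree 2 of A# melodic minor (ascending) is B#.
B# up to F#: letters B→F make it a fifth; 6 semitones makes it diminished.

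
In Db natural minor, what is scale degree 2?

Degree 2 takes the letter 1 step above D, which is E.
In natural minor, degree 2 sits 2 semitones above the tonic. Db + 2 semitones is pitch class 3, spelled on E as Eb.

Eb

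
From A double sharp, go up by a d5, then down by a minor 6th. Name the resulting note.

A diminished fifth up from A## is E# (letter E, 6 semitones up).
A minor sixth down from E# is G## (letter G, 8 semitones down).

G##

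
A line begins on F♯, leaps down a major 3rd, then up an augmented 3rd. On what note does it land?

A major third down from F# is D (letter D, 4 semitones down).
An augmented third up from D is F## (letter F, 5 semitones up).

F##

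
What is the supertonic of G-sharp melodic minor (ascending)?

A#

The G# melodic minor (ascending) scale runs G# A# B C# D# E# F##.
Degree 2 is A#.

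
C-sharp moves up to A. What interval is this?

minor sixth

The letter names run C→A, a span of 5 letter steps, so the interval is some kind of sixth.
C# to A is 8 semitones. A major sixth is 9, so 8 makes it minor.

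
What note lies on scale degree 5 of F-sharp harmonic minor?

Degree 5 takes the letter 4 steps above F, which is C.
In harmonic minor, degree 5 sits 7 semitones above the tonic. F# + 7 semitones is pitch class 1, spelled on C as C#.

C#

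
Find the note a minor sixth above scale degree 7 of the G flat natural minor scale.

Scale degree 7 of Gb natural minor is Fb.
A minor sixth (8 semitones) above Fb lands on the letter D, giving Dbb.

Dbb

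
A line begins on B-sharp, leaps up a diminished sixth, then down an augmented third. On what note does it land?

A diminished sixth up from B# is G (letter G, 7 semitones up).
An augmented third down from G is Ebb (letter E, 5 semitones down).

Ebb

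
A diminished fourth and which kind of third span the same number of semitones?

major

A diminished fourth spans 4 semitones.
A third spanning 4 semitones is major (the major third is 4).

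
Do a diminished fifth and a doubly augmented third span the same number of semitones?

A diminished fifth spans 6 semitones; a doubly augmented third spans 6.
They are enharmonically equivalent.

Yes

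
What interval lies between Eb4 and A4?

augmented fourth

The letter names run E→A, a span of 3 letter steps, so the interval is some kind of fourth.
Eb to A is 6 semitones. A perfect fourth is 5, so 6 makes it augmented.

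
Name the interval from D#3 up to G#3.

perfect fourth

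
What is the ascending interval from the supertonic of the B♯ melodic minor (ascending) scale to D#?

minor second

The supertonic of B# melodic minor (ascending) is C##.
C## up to D#: letters C→D make it a second; 1 semitone makes it minor.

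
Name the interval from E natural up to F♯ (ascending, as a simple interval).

major second

Counting letters E–F gives a second.
E→F# = 2 semitones, exactly the major second.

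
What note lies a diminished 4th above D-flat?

Gbb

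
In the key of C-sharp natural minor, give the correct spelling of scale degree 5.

The C# natural minor scale runs C# D# E F# G# A B.
Degree 5 is G#.

G#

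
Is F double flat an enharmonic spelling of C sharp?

No

Two spellings are enharmonically equivalent only if they share a pitch class.
Here Fbb → 3, C# → 1; 1 ≠ 3, so they are not.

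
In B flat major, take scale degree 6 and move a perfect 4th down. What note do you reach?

D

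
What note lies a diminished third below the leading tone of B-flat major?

The leading tone of Bb major is A.
A diminished third (2 semitones) below A lands on the letter F, giving F##.

F##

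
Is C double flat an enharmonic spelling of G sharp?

No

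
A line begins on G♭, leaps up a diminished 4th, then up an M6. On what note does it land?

A diminished fourth up from Gb is Cbb (letter C, 4 semitones up).
A major sixth up from Cbb is Abb (letter A, 9 semitones up).

Abb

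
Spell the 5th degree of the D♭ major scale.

Degree 5 takes the letter 4 steps above D, which is A.
In major, degree 5 sits 7 semitones above the tonic. Db + 7 semitones is pitch class 8, spelled on A as Ab.

Ab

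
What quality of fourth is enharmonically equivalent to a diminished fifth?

augmented

A diminished fifth spans 6 semitones.
A fourth spanning 6 semitones is augmented (the perfect fourth is 5).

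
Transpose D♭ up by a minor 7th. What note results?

A seventh above D lands on the letter C.
A minor seventh spans 10 semitones, so Db moves to pitch class 11. On the letter C that is Cb.

Cb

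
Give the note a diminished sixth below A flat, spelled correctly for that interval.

C#

A down a major sixth is C, so the target letter is C.
From Ab, a diminished sixth is 7 semitones down: C#.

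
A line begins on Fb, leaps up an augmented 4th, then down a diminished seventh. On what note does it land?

An augmented fourth up from Fb is Bb (letter B, 6 semitones up).
A diminished seventh down from Bb is C# (letter C, 9 semitones down).

C#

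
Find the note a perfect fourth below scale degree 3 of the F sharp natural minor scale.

E

Scale degree 3 of F# natural minor is A.
A perfect fourth (5 semitones) below A lands on the letter E, giving E.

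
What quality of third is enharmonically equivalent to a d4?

major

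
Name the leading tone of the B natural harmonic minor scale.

Degree 7 takes the letter 6 steps above B, which is A.
In harmonic minor, degree 7 sits 11 semitones above the tonic. B + 11 semitones is pitch class 10, spelled on A as A#.

A#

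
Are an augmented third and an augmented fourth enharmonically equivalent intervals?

No

An augmented third spans 5 semitones; an augmented fourth spans 6.
The spans differ, so they are not enharmonic equivalents.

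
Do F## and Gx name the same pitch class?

No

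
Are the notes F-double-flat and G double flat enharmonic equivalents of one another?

Two spellings are enharmonically equivalent only if they share a pitch class.
Here Fbb → 3, Gbb → 5; 3 ≠ 5, so they are not.

No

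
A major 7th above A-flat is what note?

G

A seventh above A lands on the letter G.
A major seventh spans 11 semitones, so Ab moves to pitch class 7. On the letter G that is G.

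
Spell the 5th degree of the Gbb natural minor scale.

Dbb

Degree 5 takes the letter 4 steps above G, which is D.
In natural minor, degree 5 sits 7 semitones above the tonic. Gbb + 7 semitones is pitch class 0, spelled on D as Dbb.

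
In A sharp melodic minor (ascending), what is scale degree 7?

G##

The A# melodic minor (ascending) scale runs A# B# C# D# E# F## G##.
Degree 7 is G##.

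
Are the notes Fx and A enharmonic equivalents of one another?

Two spellings are enharmonically equivalent only if they share a pitch class.
Here F## → 7, A → 9; 7 ≠ 9, so they are not.

No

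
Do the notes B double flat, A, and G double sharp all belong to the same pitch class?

Yes

Bbb = pitch class 9 and A = pitch class 9 and G## = pitch class 9 — the same pitch class, so they are enharmonic equivalents.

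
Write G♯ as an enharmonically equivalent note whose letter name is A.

Plain A sits 1 semitone above G#, so on the letter A the same pitch needs a flat: Ab.

Ab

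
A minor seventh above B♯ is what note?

A#

A seventh above B lands on the letter A.
A minor seventh spans 10 semitones, so B# moves to pitch class 10. On the letter A that is A#.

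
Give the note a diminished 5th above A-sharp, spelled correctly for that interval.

E

A up a perfect fifth is E, so the target letter is E.
From A#, a diminished fifth is 6 semitones up: E.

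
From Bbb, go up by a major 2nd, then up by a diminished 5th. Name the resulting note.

Gbb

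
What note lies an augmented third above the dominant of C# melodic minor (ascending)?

B##

The dominant of C# melodic minor (ascending) is G#.
An augmented third (5 semitones) above G# lands on the letter B, giving B##.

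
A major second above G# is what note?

G up a major second is A, so the target letter is A.
From G#, a major second is 2 semitones up: A#.

A#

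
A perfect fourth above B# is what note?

A fourth above B lands on the letter E.
A perfect fourth spans 5 semitones, so B# moves to pitch class 5. On the letter E that is E#.

E#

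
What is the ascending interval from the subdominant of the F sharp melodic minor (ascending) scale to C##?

The subdominant of F# melodic minor (ascending) is B.
B up to C##: letters B→C make it a second; 3 semitones makes it augmented.

augmented second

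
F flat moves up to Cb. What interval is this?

Counting letters F–G–A–B–C gives a fifth.
Fb→Cb = 7 semitones, exactly the perfect fifth.

perfect fifth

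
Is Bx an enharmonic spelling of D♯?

No

B## is pitch class 1; D# is pitch class 3.
The pitch classes differ (1 vs. 3), so they are not enharmonic equivalents.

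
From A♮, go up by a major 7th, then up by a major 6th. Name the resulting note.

A major seventh up from A is G# (letter G, 11 semitones up).
A major sixth up from G# is E# (letter E, 9 semitones up).

E#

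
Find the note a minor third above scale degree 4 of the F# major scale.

D

Scale degree 4 of F# major is B.
A minor third (3 semitones) above B lands on the letter D, giving D.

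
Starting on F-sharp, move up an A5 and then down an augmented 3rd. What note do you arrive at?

An augmented fifth up from F# is C## (letter C, 8 semitones up).
An augmented third down from C## is A (letter A, 5 semitones down).

A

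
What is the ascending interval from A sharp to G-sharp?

The letter names run A→G, a span of 6 letter steps, so the interval is some kind of seventh.
A# to G# is 10 semitones. A major seventh is 11, so 10 makes it minor.

minor seventh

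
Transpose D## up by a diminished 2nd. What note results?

A second above D lands on the letter E.
A diminished second spans 0 semitones, so D## moves to pitch class 4. On the letter E that is E.

E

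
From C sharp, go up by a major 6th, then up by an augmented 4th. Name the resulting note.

D##

A major sixth up from C# is A# (letter A, 9 semitones up).
An augmented fourth up from A# is D## (letter D, 6 semitones up).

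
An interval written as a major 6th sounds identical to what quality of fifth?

A major sixth spans 9 semitones.
A fifth spanning 9 semitones is doubly augmented (the perfect fifth is 7).

doubly augmented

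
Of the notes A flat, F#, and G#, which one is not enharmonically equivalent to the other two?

F#

In 12-tone equal temperament, enharmonic equivalents share a pitch class. Ab is pitch class 8; F# is pitch class 6; G# is pitch class 8.
Ab and G# share pitch class 8, while F# is pitch class 6.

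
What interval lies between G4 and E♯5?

Counting letters G–A–B–C–D–E gives a sixth.
G→E# = 10 semitones, 1 wider than the major sixth (9), so augmented.

augmented sixth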